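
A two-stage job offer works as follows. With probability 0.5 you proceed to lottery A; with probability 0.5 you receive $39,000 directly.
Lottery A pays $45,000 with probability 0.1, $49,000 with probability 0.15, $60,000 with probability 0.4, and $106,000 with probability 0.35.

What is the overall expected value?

$55,975

EV(A) = 0.1 × 45000 + 0.15 × 49000 + 0.4 × 60000 + 0.35 × 106000 = 4500 + 7350 + 24000 + 37100 = 72950
Branch B: 39000 (certain)
Overall = 0.5 × 72950 + 0.5 × 39000 = 36475 + 19500 = 55975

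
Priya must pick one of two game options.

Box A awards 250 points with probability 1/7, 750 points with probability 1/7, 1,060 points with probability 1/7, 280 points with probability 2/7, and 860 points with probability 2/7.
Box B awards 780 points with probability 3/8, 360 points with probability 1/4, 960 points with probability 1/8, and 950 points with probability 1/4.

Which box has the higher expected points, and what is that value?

Box A = 1/7 × 250 + 1/7 × 750 + 1/7 × 1060 + 2/7 × 280 + 2/7 × 860 = 35.7143 + 107.1429 + 151.4286 + 80 + 245.7143 = 620
Box B = 3/8 × 780 + 1/4 × 360 + 1/8 × 960 + 1/4 × 950 = 292.5 + 90 + 120 + 237.5 = 740

Box B (740 points)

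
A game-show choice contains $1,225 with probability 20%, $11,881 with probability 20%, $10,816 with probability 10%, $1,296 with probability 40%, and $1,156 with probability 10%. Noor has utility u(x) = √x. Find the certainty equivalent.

$3,249

E[u] = 0.2·√1225 + 0.2·√11881 + 0.1·√10816 + 0.4·√1296 + 0.1·√1156 = 0.2·35 + 0.2·109 + 0.1·104 + 0.4·36 + 0.1·34 = 57
CE = (57)² = 3249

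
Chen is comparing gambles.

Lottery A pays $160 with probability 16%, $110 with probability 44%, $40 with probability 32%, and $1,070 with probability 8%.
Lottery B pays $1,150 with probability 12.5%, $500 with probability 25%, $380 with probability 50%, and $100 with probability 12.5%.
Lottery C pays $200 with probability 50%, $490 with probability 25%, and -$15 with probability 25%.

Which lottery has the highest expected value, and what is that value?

Lottery A = 0.16 × 160 + 0.44 × 110 + 0.32 × 40 + 0.08 × 1070 = 25.6 + 48.4 + 12.8 + 85.6 = 172.4
Lottery B = 0.125 × 1150 + 0.25 × 500 + 0.5 × 380 + 0.125 × 100 = 143.75 + 125 + 190 + 12.5 = 471.25
Lottery C = 0.5 × 200 + 0.25 × 490 + 0.25 × (-15) = 100 + 122.5 − 3.75 = 218.75

Lottery B ($471.25)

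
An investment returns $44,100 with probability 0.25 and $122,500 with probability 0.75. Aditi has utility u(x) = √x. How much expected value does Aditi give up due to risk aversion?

$3,675

E[u] = 0.25·√44100 + 0.75·√122500 = 0.25·210 + 0.75·350 = 315
CE = (315)² = 99225
Risk premium = EV − CE = 102900 − 99225 = 3675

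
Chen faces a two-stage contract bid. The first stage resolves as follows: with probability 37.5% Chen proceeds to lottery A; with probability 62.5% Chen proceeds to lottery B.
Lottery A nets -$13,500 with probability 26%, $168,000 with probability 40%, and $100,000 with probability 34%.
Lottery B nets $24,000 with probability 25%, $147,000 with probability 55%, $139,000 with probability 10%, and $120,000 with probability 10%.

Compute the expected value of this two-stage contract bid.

EV(A) = 0.26 × (-13500) + 0.4 × 168000 + 0.34 × 100000 = -3510 + 67200 + 34000 = 97690
EV(B) = 0.25 × 24000 + 0.55 × 147000 + 0.1 × 139000 + 0.1 × 120000 = 6000 + 80850 + 13900 + 12000 = 112750
Overall = 0.375 × 97690 + 0.625 × 112750 = 36633.75 + 70468.75 = 107102.5

$107,102.50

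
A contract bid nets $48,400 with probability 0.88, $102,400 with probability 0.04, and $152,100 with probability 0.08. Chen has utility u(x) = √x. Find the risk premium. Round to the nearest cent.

E[u] = 0.88·√48400 + 0.04·√102400 + 0.08·√152100 = 0.88·220 + 0.04·320 + 0.08·390 = 237.6
CE = (237.6)² = 56453.76
Risk premium = EV − CE = 58856 − 56453.76 = 2402.24

$2,402.24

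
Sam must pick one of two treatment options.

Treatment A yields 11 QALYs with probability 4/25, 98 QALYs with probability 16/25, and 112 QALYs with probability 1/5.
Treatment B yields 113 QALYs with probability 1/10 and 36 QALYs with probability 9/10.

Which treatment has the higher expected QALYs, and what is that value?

Treatment A = 4/25 × 11 + 16/25 × 98 + 1/5 × 112 = 1.76 + 62.72 + 22.4 = 86.88
Treatment B = 1/10 × 113 + 9/10 × 36 = 11.3 + 32.4 = 43.7

Treatment A (86.88 QALYs)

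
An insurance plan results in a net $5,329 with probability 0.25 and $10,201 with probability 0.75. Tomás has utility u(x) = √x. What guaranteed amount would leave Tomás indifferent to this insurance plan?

$8,836

E[u] = 0.25·√5329 + 0.75·√10201 = 0.25·73 + 0.75·101 = 94
CE = (94)² = 8836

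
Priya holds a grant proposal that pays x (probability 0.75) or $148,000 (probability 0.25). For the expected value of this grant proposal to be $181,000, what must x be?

0.75·x + 0.25·148000 = 181000
0.75·x = 181000 − 37000 = 144000
x = 144000 / 0.75 = 192000

x = $192,000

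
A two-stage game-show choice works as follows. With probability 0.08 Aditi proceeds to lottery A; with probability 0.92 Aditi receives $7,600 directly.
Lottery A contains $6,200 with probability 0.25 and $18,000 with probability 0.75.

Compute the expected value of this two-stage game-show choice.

EV(A) = 0.25 × 6200 + 0.75 × 18000 = 1550 + 13500 = 15050
Branch B: 7600 (certain)
Overall = 0.08 × 15050 + 0.92 × 7600 = 1204 + 6992 = 8196

$8,196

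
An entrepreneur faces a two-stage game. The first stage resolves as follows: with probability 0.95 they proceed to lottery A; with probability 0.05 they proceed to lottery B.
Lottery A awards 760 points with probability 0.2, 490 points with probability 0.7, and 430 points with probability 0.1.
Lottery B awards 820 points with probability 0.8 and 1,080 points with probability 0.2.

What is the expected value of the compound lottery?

EV(A) = 0.2 × 760 + 0.7 × 490 + 0.1 × 430 = 152 + 343 + 43 = 538
EV(B) = 0.8 × 820 + 0.2 × 1080 = 656 + 216 = 872
Overall = 0.95 × 538 + 0.05 × 872 = 511.1 + 43.6 = 554.7

554.7 points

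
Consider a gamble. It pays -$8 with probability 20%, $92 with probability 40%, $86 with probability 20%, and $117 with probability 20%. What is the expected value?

$75.80

EV = 0.2 × (-8) + 0.4 × 92 + 0.2 × 86 + 0.2 × 117 = -1.6 + 36.8 + 17.2 + 23.4 = 75.8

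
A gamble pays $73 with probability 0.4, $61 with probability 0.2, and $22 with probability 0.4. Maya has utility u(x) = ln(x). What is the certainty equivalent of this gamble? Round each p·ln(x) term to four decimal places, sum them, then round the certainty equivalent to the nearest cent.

$43.59

E[u] = 0.4·ln(73) + 0.2·ln(61) + 0.4·ln(22) = 1.7162 + 0.8222 + 1.2364 = 3.7748
CE = e^3.7748 ≈ 43.59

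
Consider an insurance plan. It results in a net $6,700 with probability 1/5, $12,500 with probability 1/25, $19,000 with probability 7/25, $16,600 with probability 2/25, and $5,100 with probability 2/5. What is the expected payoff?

$10,528

EV = 1/5 × 6700 + 1/25 × 12500 + 7/25 × 19000 + 2/25 × 16600 + 2/5 × 5100 = 1340 + 500 + 5320 + 1328 + 2040 = 10528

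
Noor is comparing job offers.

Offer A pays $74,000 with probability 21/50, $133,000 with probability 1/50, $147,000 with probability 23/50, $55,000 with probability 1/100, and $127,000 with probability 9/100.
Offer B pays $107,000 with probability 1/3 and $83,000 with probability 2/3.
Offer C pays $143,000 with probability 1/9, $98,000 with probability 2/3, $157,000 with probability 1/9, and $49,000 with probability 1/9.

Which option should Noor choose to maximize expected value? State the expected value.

Offer A ($113,340)

Offer A = 21/50 × 74000 + 1/50 × 133000 + 23/50 × 147000 + 1/100 × 55000 + 9/100 × 127000 = 31080 + 2660 + 67620 + 550 + 11430 = 113340
Offer B = 1/3 × 107000 + 2/3 × 83000 = 35666.6667 + 55333.3333 = 91000
Offer C = 1/9 × 143000 + 2/3 × 98000 + 1/9 × 157000 + 1/9 × 49000 = 15888.8889 + 65333.3333 + 17444.4444 + 5444.4444 = 104111.1111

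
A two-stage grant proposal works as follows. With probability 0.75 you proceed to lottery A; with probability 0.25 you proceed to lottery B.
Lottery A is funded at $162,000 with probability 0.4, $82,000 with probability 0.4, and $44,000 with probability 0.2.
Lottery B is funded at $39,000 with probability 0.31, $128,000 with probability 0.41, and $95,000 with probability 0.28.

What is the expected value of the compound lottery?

EV(A) = 0.4 × 162000 + 0.4 × 82000 + 0.2 × 44000 = 64800 + 32800 + 8800 = 106400
EV(B) = 0.31 × 39000 + 0.41 × 128000 + 0.28 × 95000 = 12090 + 52480 + 26600 = 91170
Overall = 0.75 × 106400 + 0.25 × 91170 = 79800 + 22792.5 = 102592.5

$102,592.50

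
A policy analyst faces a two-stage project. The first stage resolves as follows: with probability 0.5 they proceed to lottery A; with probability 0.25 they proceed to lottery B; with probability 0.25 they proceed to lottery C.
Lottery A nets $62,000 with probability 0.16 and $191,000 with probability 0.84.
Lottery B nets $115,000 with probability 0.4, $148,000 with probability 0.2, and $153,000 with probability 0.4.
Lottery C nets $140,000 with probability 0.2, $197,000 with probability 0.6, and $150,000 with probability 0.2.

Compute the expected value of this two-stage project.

EV(A) = 0.16 × 62000 + 0.84 × 191000 = 9920 + 160440 = 170360
EV(B) = 0.4 × 115000 + 0.2 × 148000 + 0.4 × 153000 = 46000 + 29600 + 61200 = 136800
EV(C) = 0.2 × 140000 + 0.6 × 197000 + 0.2 × 150000 = 28000 + 118200 + 30000 = 176200
Overall = 0.5 × 170360 + 0.25 × 136800 + 0.25 × 176200 = 85180 + 34200 + 44050 = 163430

$163,430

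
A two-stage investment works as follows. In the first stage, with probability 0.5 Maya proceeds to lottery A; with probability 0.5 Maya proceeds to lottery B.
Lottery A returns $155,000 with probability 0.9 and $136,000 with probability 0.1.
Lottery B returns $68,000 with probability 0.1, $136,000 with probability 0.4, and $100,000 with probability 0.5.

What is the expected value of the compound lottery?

$132,150

EV(A) = 0.9 × 155000 + 0.1 × 136000 = 139500 + 13600 = 153100
EV(B) = 0.1 × 68000 + 0.4 × 136000 + 0.5 × 100000 = 6800 + 54400 + 50000 = 111200
Overall = 0.5 × 153100 + 0.5 × 111200 = 76550 + 55600 = 132150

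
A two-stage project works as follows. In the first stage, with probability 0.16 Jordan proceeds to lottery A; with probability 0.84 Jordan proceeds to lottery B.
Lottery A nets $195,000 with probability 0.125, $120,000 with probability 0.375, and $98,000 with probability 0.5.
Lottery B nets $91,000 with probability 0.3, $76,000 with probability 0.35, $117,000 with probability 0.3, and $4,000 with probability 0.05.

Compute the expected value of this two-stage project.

$93,868

EV(A) = 0.125 × 195000 + 0.375 × 120000 + 0.5 × 98000 = 24375 + 45000 + 49000 = 118375
EV(B) = 0.3 × 91000 + 0.35 × 76000 + 0.3 × 117000 + 0.05 × 4000 = 27300 + 26600 + 35100 + 200 = 89200
Overall = 0.16 × 118375 + 0.84 × 89200 = 18940 + 74928 = 93868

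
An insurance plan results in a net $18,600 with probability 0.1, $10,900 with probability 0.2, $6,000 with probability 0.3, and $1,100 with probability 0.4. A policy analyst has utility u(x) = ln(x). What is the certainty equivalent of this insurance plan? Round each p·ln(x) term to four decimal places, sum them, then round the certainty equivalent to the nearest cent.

$3,841.05

E[u] = 0.1·ln(18600) + 0.2·ln(10900) + 0.3·ln(6000) + 0.4·ln(1100) = 0.9831 + 1.8593 + 2.6099 + 2.8012 = 8.2535
CE = e^8.2535 ≈ 3841.05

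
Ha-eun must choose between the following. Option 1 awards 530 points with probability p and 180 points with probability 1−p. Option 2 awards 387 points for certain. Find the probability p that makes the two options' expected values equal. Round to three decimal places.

p = 0.591

p·530 + (1−p)·180 = 387
350p + 180 = 387
p = (387 − 180) / 350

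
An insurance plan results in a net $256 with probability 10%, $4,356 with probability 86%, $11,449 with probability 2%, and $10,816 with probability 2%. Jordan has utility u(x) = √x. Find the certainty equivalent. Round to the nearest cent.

E[u] = 0.1·√256 + 0.86·√4356 + 0.02·√11449 + 0.02·√10816 = 0.1·16 + 0.86·66 + 0.02·107 + 0.02·104 = 62.58
CE = (62.58)² = 3916.2564

$3,916.26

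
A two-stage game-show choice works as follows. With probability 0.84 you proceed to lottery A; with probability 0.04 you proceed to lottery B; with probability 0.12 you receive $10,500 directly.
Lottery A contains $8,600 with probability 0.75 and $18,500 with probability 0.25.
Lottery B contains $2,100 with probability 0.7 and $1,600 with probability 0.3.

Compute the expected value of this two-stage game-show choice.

$10,641

EV(A) = 0.75 × 8600 + 0.25 × 18500 = 6450 + 4625 = 11075
EV(B) = 0.7 × 2100 + 0.3 × 1600 = 1470 + 480 = 1950
Branch C: 10500 (certain)
Overall = 0.84 × 11075 + 0.04 × 1950 + 0.12 × 10500 = 9303 + 78 + 1260 = 10641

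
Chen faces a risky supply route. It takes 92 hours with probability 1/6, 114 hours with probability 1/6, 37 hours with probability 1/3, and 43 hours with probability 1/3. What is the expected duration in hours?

EV = 1/6 × 92 + 1/6 × 114 + 1/3 × 37 + 1/3 × 43 = 15.3333 + 19 + 12.3333 + 14.3333 = 61

61 hours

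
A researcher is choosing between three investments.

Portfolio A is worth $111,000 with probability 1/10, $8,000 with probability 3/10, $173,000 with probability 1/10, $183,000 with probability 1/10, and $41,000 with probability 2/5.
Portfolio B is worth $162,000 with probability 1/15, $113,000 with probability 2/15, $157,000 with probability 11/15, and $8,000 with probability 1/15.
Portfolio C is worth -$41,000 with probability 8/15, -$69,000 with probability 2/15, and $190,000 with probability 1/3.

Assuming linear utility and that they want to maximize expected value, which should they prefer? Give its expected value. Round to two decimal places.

Portfolio B ($141,533.33)

Portfolio A = 1/10 × 111000 + 3/10 × 8000 + 1/10 × 173000 + 1/10 × 183000 + 2/5 × 41000 = 11100 + 2400 + 17300 + 18300 + 16400 = 65500
Portfolio B = 1/15 × 162000 + 2/15 × 113000 + 11/15 × 157000 + 1/15 × 8000 = 10800 + 15066.6667 + 115133.3333 + 533.3333 = 141533.3333
Portfolio C = 8/15 × (-41000) + 2/15 × (-69000) + 1/3 × 190000 = -21866.6667 − 9200 + 63333.3333 = 32266.6667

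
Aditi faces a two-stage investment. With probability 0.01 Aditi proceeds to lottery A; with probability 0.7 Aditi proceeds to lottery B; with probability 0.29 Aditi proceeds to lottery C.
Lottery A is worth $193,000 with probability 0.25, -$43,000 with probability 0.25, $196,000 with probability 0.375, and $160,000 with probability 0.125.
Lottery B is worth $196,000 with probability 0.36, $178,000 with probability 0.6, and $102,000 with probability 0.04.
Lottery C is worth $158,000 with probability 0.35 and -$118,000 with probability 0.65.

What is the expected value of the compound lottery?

EV(A) = 0.25 × 193000 + 0.25 × (-43000) + 0.375 × 196000 + 0.125 × 160000 = 48250 − 10750 + 73500 + 20000 = 131000
EV(B) = 0.36 × 196000 + 0.6 × 178000 + 0.04 × 102000 = 70560 + 106800 + 4080 = 181440
EV(C) = 0.35 × 158000 + 0.65 × (-118000) = 55300 − 76700 = -21400
Overall = 0.01 × 131000 + 0.7 × 181440 + 0.29 × (-21400) = 1310 + 127008 − 6206 = 122112

$122,112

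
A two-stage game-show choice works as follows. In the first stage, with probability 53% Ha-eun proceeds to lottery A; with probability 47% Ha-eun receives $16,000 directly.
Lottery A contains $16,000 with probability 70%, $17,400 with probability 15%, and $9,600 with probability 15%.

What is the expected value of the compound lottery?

EV(A) = 0.7 × 16000 + 0.15 × 17400 + 0.15 × 9600 = 11200 + 2610 + 1440 = 15250
Branch B: 16000 (certain)
Overall = 0.53 × 15250 + 0.47 × 16000 = 8082.5 + 7520 = 15602.5

$15,602.50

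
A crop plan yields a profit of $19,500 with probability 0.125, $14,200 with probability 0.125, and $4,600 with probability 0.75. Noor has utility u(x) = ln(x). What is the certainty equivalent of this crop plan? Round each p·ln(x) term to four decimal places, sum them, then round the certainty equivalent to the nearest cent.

E[u] = 0.125·ln(19500) + 0.125·ln(14200) + 0.75·ln(4600) = 1.2348 + 1.1951 + 6.3254 = 8.7553
CE = e^8.7553 ≈ 6344.22

$6,344.22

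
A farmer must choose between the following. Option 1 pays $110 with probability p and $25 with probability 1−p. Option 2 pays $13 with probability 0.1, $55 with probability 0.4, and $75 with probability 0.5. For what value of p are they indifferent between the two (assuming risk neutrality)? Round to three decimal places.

EV(Option 2) = 0.1 × 13 + 0.4 × 55 + 0.5 × 75 = 1.3 + 22 + 37.5 = 60.8
p·110 + (1−p)·25 = 60.8
85p + 25 = 60.8
p = (60.8 − 25) / 85

p = 0.421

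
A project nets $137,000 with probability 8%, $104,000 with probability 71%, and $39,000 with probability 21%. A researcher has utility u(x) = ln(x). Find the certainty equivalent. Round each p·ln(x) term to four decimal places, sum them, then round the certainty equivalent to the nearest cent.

E[u] = 0.08·ln(137000) + 0.71·ln(104000) + 0.21·ln(39000) = 0.9462 + 8.2020 + 2.2200 = 11.3682
CE = e^11.3682 ≈ 86525.98

$86,525.98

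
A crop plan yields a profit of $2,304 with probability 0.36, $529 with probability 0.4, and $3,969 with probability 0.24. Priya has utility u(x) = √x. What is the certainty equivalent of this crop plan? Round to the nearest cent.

$1,730.56

E[u] = 0.36·√2304 + 0.4·√529 + 0.24·√3969 = 0.36·48 + 0.4·23 + 0.24·63 = 41.6
CE = (41.6)² = 1730.56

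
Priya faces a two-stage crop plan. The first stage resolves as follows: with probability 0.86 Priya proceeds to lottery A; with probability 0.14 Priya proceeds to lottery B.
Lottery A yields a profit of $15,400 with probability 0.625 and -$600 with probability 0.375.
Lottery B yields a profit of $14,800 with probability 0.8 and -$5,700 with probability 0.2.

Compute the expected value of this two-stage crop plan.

$9,582

EV(A) = 0.625 × 15400 + 0.375 × (-600) = 9625 − 225 = 9400
EV(B) = 0.8 × 14800 + 0.2 × (-5700) = 11840 − 1140 = 10700
Overall = 0.86 × 9400 + 0.14 × 10700 = 8084 + 1498 = 9582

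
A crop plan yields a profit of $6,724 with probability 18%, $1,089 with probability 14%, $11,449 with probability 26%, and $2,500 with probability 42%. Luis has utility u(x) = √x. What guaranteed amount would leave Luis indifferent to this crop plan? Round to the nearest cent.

$4,651.24

E[u] = 0.18·√6724 + 0.14·√1089 + 0.26·√11449 + 0.42·√2500 = 0.18·82 + 0.14·33 + 0.26·107 + 0.42·50 = 68.2
CE = (68.2)² = 4651.24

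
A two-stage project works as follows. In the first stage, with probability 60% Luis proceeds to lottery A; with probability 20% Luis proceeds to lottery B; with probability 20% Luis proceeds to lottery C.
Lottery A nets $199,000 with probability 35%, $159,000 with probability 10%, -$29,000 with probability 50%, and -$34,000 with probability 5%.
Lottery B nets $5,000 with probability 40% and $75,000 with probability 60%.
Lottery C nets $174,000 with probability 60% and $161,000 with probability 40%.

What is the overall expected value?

$84,770

EV(A) = 0.35 × 199000 + 0.1 × 159000 + 0.5 × (-29000) + 0.05 × (-34000) = 69650 + 15900 − 14500 − 1700 = 69350
EV(B) = 0.4 × 5000 + 0.6 × 75000 = 2000 + 45000 = 47000
EV(C) = 0.6 × 174000 + 0.4 × 161000 = 104400 + 64400 = 168800
Overall = 0.6 × 69350 + 0.2 × 47000 + 0.2 × 168800 = 41610 + 9400 + 33760 = 84770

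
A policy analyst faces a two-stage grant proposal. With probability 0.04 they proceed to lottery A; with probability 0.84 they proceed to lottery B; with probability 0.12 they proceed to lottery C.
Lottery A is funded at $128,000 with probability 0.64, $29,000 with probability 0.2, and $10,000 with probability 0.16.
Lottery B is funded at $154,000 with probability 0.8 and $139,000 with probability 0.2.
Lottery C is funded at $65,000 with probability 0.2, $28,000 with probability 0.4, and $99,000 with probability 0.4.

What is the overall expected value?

EV(A) = 0.64 × 128000 + 0.2 × 29000 + 0.16 × 10000 = 81920 + 5800 + 1600 = 89320
EV(B) = 0.8 × 154000 + 0.2 × 139000 = 123200 + 27800 = 151000
EV(C) = 0.2 × 65000 + 0.4 × 28000 + 0.4 × 99000 = 13000 + 11200 + 39600 = 63800
Overall = 0.04 × 89320 + 0.84 × 151000 + 0.12 × 63800 = 3572.8 + 126840 + 7656 = 138068.8

$138,068.80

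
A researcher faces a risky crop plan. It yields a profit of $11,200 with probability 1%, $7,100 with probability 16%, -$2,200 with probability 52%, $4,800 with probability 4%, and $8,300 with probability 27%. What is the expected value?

$2,537

EV = 0.01 × 11200 + 0.16 × 7100 + 0.52 × (-2200) + 0.04 × 4800 + 0.27 × 8300 = 112 + 1136 − 1144 + 192 + 2241 = 2537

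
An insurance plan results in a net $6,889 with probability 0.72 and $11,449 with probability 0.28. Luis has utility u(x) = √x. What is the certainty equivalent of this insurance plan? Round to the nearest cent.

$8,049.68

E[u] = 0.72·√6889 + 0.28·√11449 = 0.72·83 + 0.28·107 = 89.72
CE = (89.72)² = 8049.6784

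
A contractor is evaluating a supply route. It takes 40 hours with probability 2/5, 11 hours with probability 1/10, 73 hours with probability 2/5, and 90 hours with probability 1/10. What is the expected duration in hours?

55.3 hours

EV = 2/5 × 40 + 1/10 × 11 + 2/5 × 73 + 1/10 × 90 = 16 + 1.1 + 29.2 + 9 = 55.3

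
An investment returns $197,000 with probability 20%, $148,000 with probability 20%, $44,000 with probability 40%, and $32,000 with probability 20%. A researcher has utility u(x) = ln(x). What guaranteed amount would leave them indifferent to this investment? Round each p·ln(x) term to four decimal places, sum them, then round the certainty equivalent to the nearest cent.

$71,018.81

E[u] = 0.2·ln(197000) + 0.2·ln(148000) + 0.4·ln(44000) + 0.2·ln(32000) = 2.4382 + 2.3810 + 4.2768 + 2.0747 = 11.1707
CE = e^11.1707 ≈ 71018.81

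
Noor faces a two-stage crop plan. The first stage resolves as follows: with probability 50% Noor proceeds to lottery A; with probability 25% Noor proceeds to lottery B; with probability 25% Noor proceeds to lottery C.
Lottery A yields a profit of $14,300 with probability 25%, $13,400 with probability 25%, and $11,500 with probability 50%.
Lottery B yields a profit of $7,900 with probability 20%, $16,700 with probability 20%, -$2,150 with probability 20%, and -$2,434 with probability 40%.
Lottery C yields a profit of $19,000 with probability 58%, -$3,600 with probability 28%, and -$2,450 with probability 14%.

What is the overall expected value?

EV(A) = 0.25 × 14300 + 0.25 × 13400 + 0.5 × 11500 = 3575 + 3350 + 5750 = 12675
EV(B) = 0.2 × 7900 + 0.2 × 16700 + 0.2 × (-2150) + 0.4 × (-2434) = 1580 + 3340 − 430 − 973.6 = 3516.4
EV(C) = 0.58 × 19000 + 0.28 × (-3600) + 0.14 × (-2450) = 11020 − 1008 − 343 = 9669
Overall = 0.5 × 12675 + 0.25 × 3516.4 + 0.25 × 9669 = 6337.5 + 879.1 + 2417.25 = 9633.85

$9,633.85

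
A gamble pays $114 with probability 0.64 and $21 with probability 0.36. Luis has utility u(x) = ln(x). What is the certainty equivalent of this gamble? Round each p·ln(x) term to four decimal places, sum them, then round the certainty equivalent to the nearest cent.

$62.00

E[u] = 0.64·ln(114) + 0.36·ln(21) = 3.0312 + 1.0960 = 4.1272
CE = e^4.1272 ≈ 62.00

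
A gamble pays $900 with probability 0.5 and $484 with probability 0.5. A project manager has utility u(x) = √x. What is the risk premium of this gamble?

E[u] = 0.5·√900 + 0.5·√484 = 0.5·30 + 0.5·22 = 26
CE = (26)² = 676
Risk premium = EV − CE = 692 − 676 = 16

$16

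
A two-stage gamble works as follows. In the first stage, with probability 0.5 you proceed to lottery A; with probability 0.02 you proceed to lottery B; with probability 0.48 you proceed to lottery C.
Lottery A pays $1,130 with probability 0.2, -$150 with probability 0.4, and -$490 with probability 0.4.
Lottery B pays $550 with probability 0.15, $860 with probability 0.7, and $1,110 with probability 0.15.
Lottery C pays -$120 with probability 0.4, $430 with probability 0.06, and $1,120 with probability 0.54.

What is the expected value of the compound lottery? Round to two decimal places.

$281.67

EV(A) = 0.2 × 1130 + 0.4 × (-150) + 0.4 × (-490) = 226 − 60 − 196 = -30
EV(B) = 0.15 × 550 + 0.7 × 860 + 0.15 × 1110 = 82.5 + 602 + 166.5 = 851
EV(C) = 0.4 × (-120) + 0.06 × 430 + 0.54 × 1120 = -48 + 25.8 + 604.8 = 582.6
Overall = 0.5 × (-30) + 0.02 × 851 + 0.48 × 582.6 = -15 + 17.02 + 279.648 = 281.668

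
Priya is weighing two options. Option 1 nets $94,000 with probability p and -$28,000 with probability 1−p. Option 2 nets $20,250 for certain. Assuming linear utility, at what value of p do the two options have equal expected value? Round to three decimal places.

p·94000 + (1−p)·(-28000) = 20250
122000p − 28000 = 20250
p = (20250 + 28000) / 122000

p = 0.395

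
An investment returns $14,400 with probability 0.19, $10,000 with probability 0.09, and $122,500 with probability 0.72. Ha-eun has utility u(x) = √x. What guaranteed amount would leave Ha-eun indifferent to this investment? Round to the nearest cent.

E[u] = 0.19·√14400 + 0.09·√10000 + 0.72·√122500 = 0.19·120 + 0.09·100 + 0.72·350 = 283.8
CE = (283.8)² = 80542.44

$80,542.44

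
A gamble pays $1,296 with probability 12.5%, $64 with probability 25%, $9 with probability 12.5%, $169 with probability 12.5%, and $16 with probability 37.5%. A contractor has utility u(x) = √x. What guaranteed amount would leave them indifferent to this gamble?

$100

E[u] = 0.125·√1296 + 0.25·√64 + 0.125·√9 + 0.125·√169 + 0.375·√16 = 0.125·36 + 0.25·8 + 0.125·3 + 0.125·13 + 0.375·4 = 10
CE = (10)² = 100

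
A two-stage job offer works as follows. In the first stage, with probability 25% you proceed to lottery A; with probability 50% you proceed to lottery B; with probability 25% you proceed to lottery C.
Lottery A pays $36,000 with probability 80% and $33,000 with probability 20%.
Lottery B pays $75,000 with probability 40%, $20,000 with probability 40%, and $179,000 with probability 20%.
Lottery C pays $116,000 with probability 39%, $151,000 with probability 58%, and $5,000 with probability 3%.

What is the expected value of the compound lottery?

EV(A) = 0.8 × 36000 + 0.2 × 33000 = 28800 + 6600 = 35400
EV(B) = 0.4 × 75000 + 0.4 × 20000 + 0.2 × 179000 = 30000 + 8000 + 35800 = 73800
EV(C) = 0.39 × 116000 + 0.58 × 151000 + 0.03 × 5000 = 45240 + 87580 + 150 = 132970
Overall = 0.25 × 35400 + 0.5 × 73800 + 0.25 × 132970 = 8850 + 36900 + 33242.5 = 78992.5

$78,992.50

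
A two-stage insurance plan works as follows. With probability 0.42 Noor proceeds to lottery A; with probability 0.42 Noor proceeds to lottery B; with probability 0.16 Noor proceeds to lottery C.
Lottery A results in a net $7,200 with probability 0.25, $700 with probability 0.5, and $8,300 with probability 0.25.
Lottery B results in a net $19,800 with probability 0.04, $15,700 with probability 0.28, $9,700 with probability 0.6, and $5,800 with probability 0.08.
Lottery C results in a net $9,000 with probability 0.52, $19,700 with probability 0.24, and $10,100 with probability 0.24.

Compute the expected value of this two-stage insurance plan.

EV(A) = 0.25 × 7200 + 0.5 × 700 + 0.25 × 8300 = 1800 + 350 + 2075 = 4225
EV(B) = 0.04 × 19800 + 0.28 × 15700 + 0.6 × 9700 + 0.08 × 5800 = 792 + 4396 + 5820 + 464 = 11472
EV(C) = 0.52 × 9000 + 0.24 × 19700 + 0.24 × 10100 = 4680 + 4728 + 2424 = 11832
Overall = 0.42 × 4225 + 0.42 × 11472 + 0.16 × 11832 = 1774.5 + 4818.24 + 1893.12 = 8485.86

$8,485.86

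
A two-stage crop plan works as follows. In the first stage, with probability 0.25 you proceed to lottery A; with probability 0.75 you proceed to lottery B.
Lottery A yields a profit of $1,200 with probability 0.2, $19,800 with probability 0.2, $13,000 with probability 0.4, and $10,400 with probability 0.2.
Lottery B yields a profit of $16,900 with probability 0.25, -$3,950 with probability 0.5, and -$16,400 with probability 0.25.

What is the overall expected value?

EV(A) = 0.2 × 1200 + 0.2 × 19800 + 0.4 × 13000 + 0.2 × 10400 = 240 + 3960 + 5200 + 2080 = 11480
EV(B) = 0.25 × 16900 + 0.5 × (-3950) + 0.25 × (-16400) = 4225 − 1975 − 4100 = -1850
Overall = 0.25 × 11480 + 0.75 × (-1850) = 2870 − 1387.5 = 1482.5

$1,482.50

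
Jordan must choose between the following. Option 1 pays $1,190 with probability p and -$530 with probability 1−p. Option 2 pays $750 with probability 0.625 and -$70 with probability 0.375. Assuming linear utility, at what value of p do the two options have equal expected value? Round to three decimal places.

EV(Option 2) = 0.625 × 750 + 0.375 × (-70) = 468.75 − 26.25 = 442.5
p·1190 + (1−p)·(-530) = 442.5
1720p − 530 = 442.5
p = (442.5 + 530) / 1720

p = 0.565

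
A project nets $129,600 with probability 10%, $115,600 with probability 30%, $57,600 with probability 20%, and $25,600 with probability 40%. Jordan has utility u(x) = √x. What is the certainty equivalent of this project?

$62,500

E[u] = 0.1·√129600 + 0.3·√115600 + 0.2·√57600 + 0.4·√25600 = 0.1·360 + 0.3·340 + 0.2·240 + 0.4·160 = 250
CE = (250)² = 62500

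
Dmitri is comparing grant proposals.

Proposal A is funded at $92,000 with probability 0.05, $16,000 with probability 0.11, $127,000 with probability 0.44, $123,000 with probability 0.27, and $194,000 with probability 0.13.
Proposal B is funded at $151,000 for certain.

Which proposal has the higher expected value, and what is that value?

Proposal B ($151,000)

Proposal A = 0.05 × 92000 + 0.11 × 16000 + 0.44 × 127000 + 0.27 × 123000 + 0.13 × 194000 = 4600 + 1760 + 55880 + 33210 + 25220 = 120670
Proposal B: 151000 (certain)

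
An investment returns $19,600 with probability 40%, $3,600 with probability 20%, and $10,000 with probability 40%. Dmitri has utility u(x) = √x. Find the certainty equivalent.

E[u] = 0.4·√19600 + 0.2·√3600 + 0.4·√10000 = 0.4·140 + 0.2·60 + 0.4·100 = 108
CE = (108)² = 11664

$11,664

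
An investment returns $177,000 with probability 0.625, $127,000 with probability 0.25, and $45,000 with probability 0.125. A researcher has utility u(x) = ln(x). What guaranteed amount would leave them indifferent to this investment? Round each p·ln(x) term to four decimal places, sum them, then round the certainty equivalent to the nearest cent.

E[u] = 0.625·ln(177000) + 0.25·ln(127000) + 0.125·ln(45000) = 7.5524 + 2.9380 + 1.3393 = 11.8297
CE = e^11.8297 ≈ 137269.30

$137,269.30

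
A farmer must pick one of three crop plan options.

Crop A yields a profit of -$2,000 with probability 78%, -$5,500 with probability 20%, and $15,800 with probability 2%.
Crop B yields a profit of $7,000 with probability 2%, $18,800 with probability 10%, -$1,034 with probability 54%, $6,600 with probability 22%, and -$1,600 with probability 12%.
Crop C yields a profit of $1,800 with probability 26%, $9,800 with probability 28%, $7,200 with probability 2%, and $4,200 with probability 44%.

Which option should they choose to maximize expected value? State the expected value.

Crop A = 0.78 × (-2000) + 0.2 × (-5500) + 0.02 × 15800 = -1560 − 1100 + 316 = -2344
Crop B = 0.02 × 7000 + 0.1 × 18800 + 0.54 × (-1034) + 0.22 × 6600 + 0.12 × (-1600) = 140 + 1880 − 558.36 + 1452 − 192 = 2721.64
Crop C = 0.26 × 1800 + 0.28 × 9800 + 0.02 × 7200 + 0.44 × 4200 = 468 + 2744 + 144 + 1848 = 5204

Crop C ($5,204)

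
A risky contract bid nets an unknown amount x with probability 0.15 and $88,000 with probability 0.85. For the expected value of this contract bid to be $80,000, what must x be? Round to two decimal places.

x = $34,666.67

0.15·x + 0.85·88000 = 80000
0.15·x = 80000 − 74800 = 5200
x = 5200 / 0.15 = 34666.6667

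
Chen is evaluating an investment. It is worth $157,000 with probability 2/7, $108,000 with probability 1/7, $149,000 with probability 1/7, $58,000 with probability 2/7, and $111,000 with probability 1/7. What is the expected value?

EV = 2/7 × 157000 + 1/7 × 108000 + 1/7 × 149000 + 2/7 × 58000 + 1/7 × 111000 = 44857.1429 + 15428.5714 + 21285.7143 + 16571.4286 + 15857.1429 = 114000

$114,000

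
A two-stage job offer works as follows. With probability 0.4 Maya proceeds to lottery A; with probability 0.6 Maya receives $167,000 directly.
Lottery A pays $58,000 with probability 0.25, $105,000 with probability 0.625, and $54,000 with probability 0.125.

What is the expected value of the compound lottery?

$134,950

EV(A) = 0.25 × 58000 + 0.625 × 105000 + 0.125 × 54000 = 14500 + 65625 + 6750 = 86875
Branch B: 167000 (certain)
Overall = 0.4 × 86875 + 0.6 × 167000 = 34750 + 100200 = 134950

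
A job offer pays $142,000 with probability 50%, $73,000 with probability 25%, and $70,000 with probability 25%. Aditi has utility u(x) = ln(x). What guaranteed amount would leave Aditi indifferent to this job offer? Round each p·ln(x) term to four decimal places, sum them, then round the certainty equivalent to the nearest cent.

E[u] = 0.5·ln(142000) + 0.25·ln(73000) + 0.25·ln(70000) = 5.9318 + 2.7996 + 2.7891 = 11.5205
CE = e^11.5205 ≈ 100760.33

$100,760.33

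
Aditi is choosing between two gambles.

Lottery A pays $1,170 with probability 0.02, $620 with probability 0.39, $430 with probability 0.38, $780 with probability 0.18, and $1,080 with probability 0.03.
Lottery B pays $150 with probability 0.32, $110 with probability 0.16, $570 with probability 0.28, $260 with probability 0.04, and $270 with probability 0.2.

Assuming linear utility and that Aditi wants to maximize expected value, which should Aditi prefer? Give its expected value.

Lottery A ($601.40)

Lottery A = 0.02 × 1170 + 0.39 × 620 + 0.38 × 430 + 0.18 × 780 + 0.03 × 1080 = 23.4 + 241.8 + 163.4 + 140.4 + 32.4 = 601.4
Lottery B = 0.32 × 150 + 0.16 × 110 + 0.28 × 570 + 0.04 × 260 + 0.2 × 270 = 48 + 17.6 + 159.6 + 10.4 + 54 = 289.6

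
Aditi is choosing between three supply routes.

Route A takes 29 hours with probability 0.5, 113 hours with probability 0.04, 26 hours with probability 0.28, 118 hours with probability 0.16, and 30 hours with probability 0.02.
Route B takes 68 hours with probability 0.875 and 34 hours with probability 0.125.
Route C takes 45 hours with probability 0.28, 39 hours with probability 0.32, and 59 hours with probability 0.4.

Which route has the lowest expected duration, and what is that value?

Route A (45.78 hours)

Route A = 0.5 × 29 + 0.04 × 113 + 0.28 × 26 + 0.16 × 118 + 0.02 × 30 = 14.5 + 4.52 + 7.28 + 18.88 + 0.6 = 45.78
Route B = 0.875 × 68 + 0.125 × 34 = 59.5 + 4.25 = 63.75
Route C = 0.28 × 45 + 0.32 × 39 + 0.4 × 59 = 12.6 + 12.48 + 23.6 = 48.68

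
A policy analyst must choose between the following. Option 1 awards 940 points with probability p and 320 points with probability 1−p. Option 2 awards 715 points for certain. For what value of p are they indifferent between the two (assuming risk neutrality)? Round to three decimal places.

p = 0.637

p·940 + (1−p)·320 = 715
620p + 320 = 715
p = (715 − 320) / 620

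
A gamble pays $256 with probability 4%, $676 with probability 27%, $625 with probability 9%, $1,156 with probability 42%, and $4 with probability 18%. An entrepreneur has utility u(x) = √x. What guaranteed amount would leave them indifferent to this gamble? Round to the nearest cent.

$602.70

E[u] = 0.04·√256 + 0.27·√676 + 0.09·√625 + 0.42·√1156 + 0.18·√4 = 0.04·16 + 0.27·26 + 0.09·25 + 0.42·34 + 0.18·2 = 24.55
CE = (24.55)² = 602.7025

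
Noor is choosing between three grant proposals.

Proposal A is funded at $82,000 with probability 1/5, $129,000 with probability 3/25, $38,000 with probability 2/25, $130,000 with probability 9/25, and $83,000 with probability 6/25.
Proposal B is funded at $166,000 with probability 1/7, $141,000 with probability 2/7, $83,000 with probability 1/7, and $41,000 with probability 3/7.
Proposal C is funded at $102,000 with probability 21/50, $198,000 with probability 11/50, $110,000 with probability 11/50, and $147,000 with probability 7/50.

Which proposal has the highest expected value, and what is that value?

Proposal A = 1/5 × 82000 + 3/25 × 129000 + 2/25 × 38000 + 9/25 × 130000 + 6/25 × 83000 = 16400 + 15480 + 3040 + 46800 + 19920 = 101640
Proposal B = 1/7 × 166000 + 2/7 × 141000 + 1/7 × 83000 + 3/7 × 41000 = 23714.2857 + 40285.7143 + 11857.1429 + 17571.4286 = 93428.5714
Proposal C = 21/50 × 102000 + 11/50 × 198000 + 11/50 × 110000 + 7/50 × 147000 = 42840 + 43560 + 24200 + 20580 = 131180

Proposal C ($131,180)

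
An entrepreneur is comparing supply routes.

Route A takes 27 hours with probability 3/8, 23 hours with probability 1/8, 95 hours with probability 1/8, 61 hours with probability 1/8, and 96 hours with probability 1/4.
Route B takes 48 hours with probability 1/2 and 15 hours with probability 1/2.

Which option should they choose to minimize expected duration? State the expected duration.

Route A = 3/8 × 27 + 1/8 × 23 + 1/8 × 95 + 1/8 × 61 + 1/4 × 96 = 10.125 + 2.875 + 11.875 + 7.625 + 24 = 56.5
Route B = 1/2 × 48 + 1/2 × 15 = 24 + 7.5 = 31.5

Route B (31.5 hours)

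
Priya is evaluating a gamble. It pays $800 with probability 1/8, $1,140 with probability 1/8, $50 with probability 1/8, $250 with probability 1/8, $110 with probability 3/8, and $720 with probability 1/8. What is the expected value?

$411.25

EV = 1/8 × 800 + 1/8 × 1140 + 1/8 × 50 + 1/8 × 250 + 3/8 × 110 + 1/8 × 720 = 100 + 142.5 + 6.25 + 31.25 + 41.25 + 90 = 411.25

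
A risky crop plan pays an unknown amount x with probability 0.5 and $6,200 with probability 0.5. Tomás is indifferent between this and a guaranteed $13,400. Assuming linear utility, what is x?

x = $20,600

0.5·x + 0.5·6200 = 13400
0.5·x = 13400 − 3100 = 10300
x = 10300 / 0.5 = 20600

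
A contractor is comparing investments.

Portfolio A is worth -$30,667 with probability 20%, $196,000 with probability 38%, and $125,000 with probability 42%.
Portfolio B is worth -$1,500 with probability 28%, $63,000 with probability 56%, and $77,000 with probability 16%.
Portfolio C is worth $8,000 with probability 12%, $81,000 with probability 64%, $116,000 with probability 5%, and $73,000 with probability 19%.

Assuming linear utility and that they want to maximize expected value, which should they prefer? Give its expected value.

Portfolio A = 0.2 × (-30667) + 0.38 × 196000 + 0.42 × 125000 = -6133.4 + 74480 + 52500 = 120846.6
Portfolio B = 0.28 × (-1500) + 0.56 × 63000 + 0.16 × 77000 = -420 + 35280 + 12320 = 47180
Portfolio C = 0.12 × 8000 + 0.64 × 81000 + 0.05 × 116000 + 0.19 × 73000 = 960 + 51840 + 5800 + 13870 = 72470

Portfolio A ($120,846.60)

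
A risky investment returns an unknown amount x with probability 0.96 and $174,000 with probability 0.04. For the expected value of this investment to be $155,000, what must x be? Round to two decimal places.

0.96·x + 0.04·174000 = 155000
0.96·x = 155000 − 6960 = 148040
x = 148040 / 0.96 = 154208.3333

x = $154,208.33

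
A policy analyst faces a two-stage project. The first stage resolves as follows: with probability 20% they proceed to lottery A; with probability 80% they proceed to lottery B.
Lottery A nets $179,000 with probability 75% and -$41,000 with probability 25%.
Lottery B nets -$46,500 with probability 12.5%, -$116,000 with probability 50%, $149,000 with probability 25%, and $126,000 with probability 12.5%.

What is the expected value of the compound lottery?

EV(A) = 0.75 × 179000 + 0.25 × (-41000) = 134250 − 10250 = 124000
EV(B) = 0.125 × (-46500) + 0.5 × (-116000) + 0.25 × 149000 + 0.125 × 126000 = -5812.5 − 58000 + 37250 + 15750 = -10812.5
Overall = 0.2 × 124000 + 0.8 × (-10812.5) = 24800 − 8650 = 16150

$16,150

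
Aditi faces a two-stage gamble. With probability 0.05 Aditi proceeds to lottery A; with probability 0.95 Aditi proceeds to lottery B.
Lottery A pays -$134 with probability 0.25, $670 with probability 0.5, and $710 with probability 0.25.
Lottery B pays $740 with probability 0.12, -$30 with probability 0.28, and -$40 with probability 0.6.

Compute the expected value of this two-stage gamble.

EV(A) = 0.25 × (-134) + 0.5 × 670 + 0.25 × 710 = -33.5 + 335 + 177.5 = 479
EV(B) = 0.12 × 740 + 0.28 × (-30) + 0.6 × (-40) = 88.8 − 8.4 − 24 = 56.4
Overall = 0.05 × 479 + 0.95 × 56.4 = 23.95 + 53.58 = 77.53

$77.53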